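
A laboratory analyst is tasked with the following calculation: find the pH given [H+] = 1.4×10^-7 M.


pH = -log10([H+]) = -log10(1.4×10^-7)
= 7 - log10(1.4)
= 7 - 0.15
= 6.85

6.85


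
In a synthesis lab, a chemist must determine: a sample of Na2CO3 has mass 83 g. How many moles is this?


M(Na2CO3) = 105.99 g/mol
n = mass/M = 83/105.99 = 0.7831 mol

0.7831 mol


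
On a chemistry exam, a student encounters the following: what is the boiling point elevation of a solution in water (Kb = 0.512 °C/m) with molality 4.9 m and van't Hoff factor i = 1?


ΔTb = Kb × m × i
= 0.512 × 4.9 × 1
= 2.5088 °C

2.5088 °C


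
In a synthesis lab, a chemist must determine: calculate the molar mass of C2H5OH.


M(C2H5OH) = 2×12.01 + 6×1.008 + 1×16.0
= 24.02 + 6.05 + 16.0
= 46.07 g/mol

46.07 g/mol


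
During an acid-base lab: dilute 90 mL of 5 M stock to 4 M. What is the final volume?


C1V1 = C2V2
5 × 90 = 4 × V2
V2 = 450/4 = 112.5 mL

112.5 mL


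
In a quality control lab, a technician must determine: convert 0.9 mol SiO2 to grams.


M(SiO2) = 60.09 g/mol
mass = n × M = 0.9 × 60.09 = 54.08 g

54.08 g


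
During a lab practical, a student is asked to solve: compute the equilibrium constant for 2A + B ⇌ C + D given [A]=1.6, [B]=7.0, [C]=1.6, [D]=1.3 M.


Kc = [C][D]/([A]^2[B])
= (1.6^1 × 1.3^1)/(1.6^2 × 7.0^1)
= 2.08/17.92
= 0.1161

0.1161


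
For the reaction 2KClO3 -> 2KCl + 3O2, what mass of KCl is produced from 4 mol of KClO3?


Mole ratio KCl:KClO3 = 2:2
n(KCl) = 4 × 2/2 = 4.000 mol
mass = 4.000 × 74.55 = 298.2 g

298.2 g


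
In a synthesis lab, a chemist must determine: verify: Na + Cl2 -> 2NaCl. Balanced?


Equation: Na + Cl2 -> 2NaCl
Check atoms: Cl: 2=2, Na: 1≠2
Not balanced

No, not balanced


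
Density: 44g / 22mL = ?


ρ = mass/volume
= 44/22
= 2.0 g/mL

2.0 g/mL


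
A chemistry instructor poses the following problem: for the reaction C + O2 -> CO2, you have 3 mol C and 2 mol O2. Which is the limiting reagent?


Mole ratio available / coefficient:
  C: 3/1 = 3.000
  O2: 2/1 = 2.000
Smaller ratio is limiting.

O2


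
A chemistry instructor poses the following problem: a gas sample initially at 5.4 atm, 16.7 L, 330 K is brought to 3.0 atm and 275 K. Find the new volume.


P1V1/T1 = P2V2/T2
V2 = P1V1T2/(T1P2)
= 5.4×16.7×275/(330×3.0)
= 25.05 L

25.05 L


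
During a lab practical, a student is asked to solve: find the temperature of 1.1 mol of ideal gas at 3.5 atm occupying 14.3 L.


PV = nRT  (R = 0.08206 L·atm/(mol·K))
T = PV/(nR) = 3.5×14.3/(1.1×0.08206)
= 50.05/0.090266
= 554.47 K

554.47 K


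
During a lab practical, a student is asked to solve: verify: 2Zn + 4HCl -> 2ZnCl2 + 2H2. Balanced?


Equation: 2Zn + 4HCl -> 2ZnCl2 + 2H2
Check atoms: Cl: 4=4, H: 4=4, Zn: 2=2
Balanced

Yes, balanced


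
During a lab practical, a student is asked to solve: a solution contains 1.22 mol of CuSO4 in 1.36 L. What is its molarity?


M = n/V = 1.22/1.36 = 0.897 mol/L

0.897 M


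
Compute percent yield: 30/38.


% yield = actual/theoretical × 100
= 30/38 × 100
= 78.95%

78.95%


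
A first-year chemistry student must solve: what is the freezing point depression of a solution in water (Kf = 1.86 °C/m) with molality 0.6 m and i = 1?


ΔTf = Kf × m × i
= 1.86 × 0.6 × 1
= 1.116 °C

1.116 °C


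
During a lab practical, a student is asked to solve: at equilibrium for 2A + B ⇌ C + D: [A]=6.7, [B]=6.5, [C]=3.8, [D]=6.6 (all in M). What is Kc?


Kc = [C][D]/([A]^2[B])
= (3.8^1 × 6.6^1)/(6.7^2 × 6.5^1)
= 25.08/291.785
= 0.08595

0.08595


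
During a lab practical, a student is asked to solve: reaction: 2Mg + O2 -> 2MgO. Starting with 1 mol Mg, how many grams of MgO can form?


Mole ratio MgO:Mg = 2:2
n(MgO) = 1 × 2/2 = 1.000 mol
mass = 1.000 × 40.31 = 40.31 g

40.31 g


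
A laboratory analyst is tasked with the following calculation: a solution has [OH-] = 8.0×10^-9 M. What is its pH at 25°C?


pOH = -log10([OH-]) = -log10(8.0×10^-9)
= 9 - log10(8.0) = 8.1
pH = 14 - pOH = 14 - 8.1 = 5.9

5.9


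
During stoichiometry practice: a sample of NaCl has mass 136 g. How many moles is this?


M(NaCl) = 58.44 g/mol
n = mass/M = 136/58.44 = 2.3272 mol

2.3272 mol


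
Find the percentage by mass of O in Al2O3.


M(Al2O3) = 2×26.98 + 3×16.0 = 101.96 g/mol
Mass of O = 3 × 16.0 = 48.00 g/mol
% O = 48.00/101.96 × 100 = 47.08%

47.08%


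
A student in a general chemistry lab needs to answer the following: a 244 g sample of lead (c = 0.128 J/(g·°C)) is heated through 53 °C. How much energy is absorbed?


q = mcΔT = 244 × 0.128 × 53
= 1655.30 J

1655.30 J


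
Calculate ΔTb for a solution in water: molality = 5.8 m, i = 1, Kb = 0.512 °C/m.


ΔTb = Kb × m × i
= 0.512 × 5.8 × 1
= 2.9696 °C

2.9696 °C


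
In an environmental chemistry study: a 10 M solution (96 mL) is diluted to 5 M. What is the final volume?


C1V1 = C2V2
10 × 96 = 5 × V2
V2 = 960/5 = 192.0 mL

192.0 mL


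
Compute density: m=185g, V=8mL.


ρ = mass/volume
= 185/8
= 23.125 g/mL

23.125 g/mL


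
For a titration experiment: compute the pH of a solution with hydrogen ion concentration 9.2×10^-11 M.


pH = -log10([H+]) = -log10(9.2×10^-11)
= 11 - log10(9.2)
= 11 - 0.96
= 10.04

10.04


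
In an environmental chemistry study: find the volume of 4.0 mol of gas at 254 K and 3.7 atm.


PV = nRT  (R = 0.08206 L·atm/(mol·K))
V = nRT/P = 4.0×0.08206×254/3.7
= 22.533 L

22.533 L


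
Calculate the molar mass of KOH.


M(KOH) = 1×39.1 + 1×16.0 + 1×1.008
= 39.1 + 16.0 + 1.01
= 56.11 g/mol

56.11 g/mol


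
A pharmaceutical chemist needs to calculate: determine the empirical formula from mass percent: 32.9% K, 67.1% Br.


Assume 100 g sample. Moles of each element:
  K: 32.9/39.1 = 0.841 mol
  Br: 67.1/79.9 = 0.84 mol
Divide by smallest (0.84):
  K: 0.841/0.84 = 1.0
  Br: 0.84/0.84 = 1.0
Empirical formula: KBr

KBr


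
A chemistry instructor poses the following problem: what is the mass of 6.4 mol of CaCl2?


M(CaCl2) = 110.98 g/mol
mass = n × M = 6.4 × 110.98 = 710.27 g

710.27 g


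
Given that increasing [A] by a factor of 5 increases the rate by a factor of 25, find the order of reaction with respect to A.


rate ∝ [A]^n
5^n = 25 → n = 2
Order in A: 2

2


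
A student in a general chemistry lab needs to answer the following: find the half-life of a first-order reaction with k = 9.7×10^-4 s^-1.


t½ = ln2/k = 0.693147/(9.7×10^-4 s^-1)
= 714.6 s

714.6 s


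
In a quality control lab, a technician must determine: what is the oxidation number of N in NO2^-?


x + 2(-2) = -1, so x = +3
Oxidation number: +3

+3


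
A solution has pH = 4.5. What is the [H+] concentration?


[H+] = 10^(-pH) = 10^(-4.5)
= 3.16×10^-5 M

3.16×10^-5 M


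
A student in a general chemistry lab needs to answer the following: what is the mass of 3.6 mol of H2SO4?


M(H2SO4) = 98.09 g/mol
mass = n × M = 3.6 × 98.09 = 353.12 g

353.12 g


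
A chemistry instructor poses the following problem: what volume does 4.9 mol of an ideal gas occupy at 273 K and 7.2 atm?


PV = nRT  (R = 0.08206 L·atm/(mol·K))
V = nRT/P = 4.9×0.08206×273/7.2
= 15.246 L

15.246 L


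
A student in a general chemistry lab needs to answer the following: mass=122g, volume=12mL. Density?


ρ = mass/volume
= 122/12
= 10.167 g/mL

10.167 g/mL


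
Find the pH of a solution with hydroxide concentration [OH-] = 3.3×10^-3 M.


pOH = -log10([OH-]) = -log10(3.3×10^-3)
= 3 - log10(3.3) = 2.48
pH = 14 - pOH = 14 - 2.48 = 11.52

11.52


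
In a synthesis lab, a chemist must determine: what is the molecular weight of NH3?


M(NH3) = 1×14.01 + 3×1.008
= 14.01 + 3.02
= 17.03 g/mol

17.03 g/mol


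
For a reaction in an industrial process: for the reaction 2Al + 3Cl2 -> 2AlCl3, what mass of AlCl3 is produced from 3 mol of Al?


Mole ratio AlCl3:Al = 2:2
n(AlCl3) = 3 × 2/2 = 3.000 mol
mass = 3.000 × 133.33 = 399.99 g

399.99 g


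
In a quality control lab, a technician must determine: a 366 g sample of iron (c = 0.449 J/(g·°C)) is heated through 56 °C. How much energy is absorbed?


q = mcΔT = 366 × 0.449 × 56
= 9202.70 J

9202.70 J


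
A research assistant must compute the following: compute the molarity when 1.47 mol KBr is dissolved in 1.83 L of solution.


M = n/V = 1.47/1.83 = 0.803 mol/L

0.803 M


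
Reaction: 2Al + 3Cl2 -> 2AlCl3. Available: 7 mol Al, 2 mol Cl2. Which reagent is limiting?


Mole ratio available / coefficient:
  Al: 7/2 = 3.500
  Cl2: 2/3 = 0.667
Smaller ratio is limiting.

Cl2


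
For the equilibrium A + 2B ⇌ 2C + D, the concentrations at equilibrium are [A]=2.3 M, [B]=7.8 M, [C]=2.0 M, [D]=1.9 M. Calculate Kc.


Kc = [C]^2[D]/([A][B]^2)
= (2.0^2 × 1.9^1)/(2.3^1 × 7.8^2)
= 7.6/139.932
= 0.05431

0.05431


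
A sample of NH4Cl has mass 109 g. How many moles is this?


M(NH4Cl) = 53.49 g/mol
n = mass/M = 109/53.49 = 2.0378 mol

2.0378 mol


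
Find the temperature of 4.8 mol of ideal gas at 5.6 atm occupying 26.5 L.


PV = nRT  (R = 0.08206 L·atm/(mol·K))
T = PV/(nR) = 5.6×26.5/(4.8×0.08206)
= 148.40/0.393888
= 376.76 K

376.76 K


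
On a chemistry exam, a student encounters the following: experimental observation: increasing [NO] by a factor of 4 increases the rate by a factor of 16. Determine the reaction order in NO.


rate ∝ [NO]^n
4^n = 16 → n = 2
Order in NO: 2

2


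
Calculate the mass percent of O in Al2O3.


M(Al2O3) = 2×26.98 + 3×16.0 = 101.96 g/mol
Mass of O = 3 × 16.0 = 48.00 g/mol
% O = 48.00/101.96 × 100 = 47.08%

47.08%


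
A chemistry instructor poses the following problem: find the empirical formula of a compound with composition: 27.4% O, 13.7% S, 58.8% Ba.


Assume 100 g sample. Moles of each element:
  O: 27.4/16.0 = 1.712 mol
  S: 13.7/32.07 = 0.427 mol
  Ba: 58.8/137.33 = 0.428 mol
Divide by smallest (0.427):
  O: 1.712/0.427 = 4.01
  S: 0.427/0.427 = 1.0
  Ba: 0.428/0.427 = 1.0
Empirical formula: BaSO4

BaSO4


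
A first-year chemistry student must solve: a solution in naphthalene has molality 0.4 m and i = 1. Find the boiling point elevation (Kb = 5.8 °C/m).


ΔTb = Kb × m × i
= 5.8 × 0.4 × 1
= 2.32 °C

2.32 °C


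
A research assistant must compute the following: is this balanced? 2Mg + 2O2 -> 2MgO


Equation: 2Mg + 2O2 -> 2MgO
Check atoms: Mg: 2=2, O: 4≠2
Not balanced

No, not balanced


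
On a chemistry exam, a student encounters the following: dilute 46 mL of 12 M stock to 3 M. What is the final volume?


C1V1 = C2V2
12 × 46 = 3 × V2
V2 = 552/3 = 184.0 mL

184.0 mL


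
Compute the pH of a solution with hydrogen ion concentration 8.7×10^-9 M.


pH = -log10([H+]) = -log10(8.7×10^-9)
= 9 - log10(8.7)
= 9 - 0.94
= 8.06

8.06


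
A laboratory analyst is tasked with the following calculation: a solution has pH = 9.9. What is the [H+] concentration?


[H+] = 10^(-pH) = 10^(-9.9)
= 1.26×10^-10 M

1.26×10^-10 M


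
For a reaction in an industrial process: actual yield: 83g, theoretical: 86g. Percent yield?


% yield = actual/theoretical × 100
= 83/86 × 100
= 96.51%

96.51%


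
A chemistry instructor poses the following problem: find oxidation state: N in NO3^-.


x + 3(-2) = -1, so x = +5
Oxidation number: +5

+5


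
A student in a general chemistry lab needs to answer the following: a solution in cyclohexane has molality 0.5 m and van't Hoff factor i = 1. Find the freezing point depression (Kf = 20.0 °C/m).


ΔTf = Kf × m × i
= 20.0 × 0.5 × 1
= 10.0 °C

10.0 °C


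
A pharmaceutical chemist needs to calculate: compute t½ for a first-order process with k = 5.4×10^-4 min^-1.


t½ = ln2/k = 0.693147/(5.4×10^-4 min^-1)
= 1284 min

1284 min


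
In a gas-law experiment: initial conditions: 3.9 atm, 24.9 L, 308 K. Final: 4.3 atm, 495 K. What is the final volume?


P1V1/T1 = P2V2/T2
V2 = P1V1T2/(T1P2)
= 3.9×24.9×495/(308×4.3)
= 36.295 L

36.295 L


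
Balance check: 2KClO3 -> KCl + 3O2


Equation: 2KClO3 -> KCl + 3O2
Check atoms: Cl: 2≠1, K: 2≠1, O: 6=6
Not balanced

No, not balanced


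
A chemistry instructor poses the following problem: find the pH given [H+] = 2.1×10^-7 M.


pH = -log10([H+]) = -log10(2.1×10^-7)
= 7 - log10(2.1)
= 7 - 0.32
= 6.68

6.68


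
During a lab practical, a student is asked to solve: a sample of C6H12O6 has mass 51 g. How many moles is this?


M(C6H12O6) = 180.16 g/mol
n = mass/M = 51/180.16 = 0.2831 mol

0.2831 mol


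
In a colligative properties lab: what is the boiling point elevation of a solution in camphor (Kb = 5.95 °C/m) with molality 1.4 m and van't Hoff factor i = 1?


ΔTb = Kb × m × i
= 5.95 × 1.4 × 1
= 8.33 °C

8.33 °C


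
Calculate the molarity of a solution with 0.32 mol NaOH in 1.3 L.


M = n/V = 0.32/1.3 = 0.246 mol/L

0.246 M


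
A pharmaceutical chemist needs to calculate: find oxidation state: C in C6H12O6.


6x + 12(+1) + 6(-2) = 0, so x = +0
Oxidation number: +0

+0


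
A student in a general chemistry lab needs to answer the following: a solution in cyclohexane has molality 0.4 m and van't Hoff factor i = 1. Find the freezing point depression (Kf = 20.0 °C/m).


ΔTf = Kf × m × i
= 20.0 × 0.4 × 1
= 8.0 °C

8.0 °C


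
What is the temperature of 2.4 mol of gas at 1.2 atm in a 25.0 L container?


PV = nRT  (R = 0.08206 L·atm/(mol·K))
T = PV/(nR) = 1.2×25.0/(2.4×0.08206)
= 30.00/0.196944
= 152.33 K

152.33 K


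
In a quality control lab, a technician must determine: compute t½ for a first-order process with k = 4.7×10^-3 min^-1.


t½ = ln2/k = 0.693147/(4.7×10^-3 min^-1)
= 147.5 min

147.5 min


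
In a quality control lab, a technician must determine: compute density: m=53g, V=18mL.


ρ = mass/volume
= 53/18
= 2.944 g/mL

2.944 g/mL


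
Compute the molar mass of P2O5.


M(P2O5) = 2×30.97 + 5×16.0
= 61.94 + 80.0
= 141.94 g/mol

141.94 g/mol


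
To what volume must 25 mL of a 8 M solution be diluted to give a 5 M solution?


C1V1 = C2V2
8 × 25 = 5 × V2
V2 = 200/5 = 40.0 mL

40.0 mL


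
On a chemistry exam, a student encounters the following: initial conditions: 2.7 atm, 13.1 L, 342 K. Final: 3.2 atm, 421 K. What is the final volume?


P1V1/T1 = P2V2/T2
V2 = P1V1T2/(T1P2)
= 2.7×13.1×421/(342×3.2)
= 13.606 L

13.606 L


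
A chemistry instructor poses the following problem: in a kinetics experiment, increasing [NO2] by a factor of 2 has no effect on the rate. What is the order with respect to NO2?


rate ∝ [NO2]^n
rate ∝ [NO2]^0
Order in NO2: 0

0


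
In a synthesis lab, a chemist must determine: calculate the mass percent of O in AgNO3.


M(AgNO3) = 1×107.87 + 1×14.01 + 3×16.0 = 169.88 g/mol
Mass of O = 3 × 16.0 = 48.00 g/mol
% O = 48.00/169.88 × 100 = 28.26%

28.26%


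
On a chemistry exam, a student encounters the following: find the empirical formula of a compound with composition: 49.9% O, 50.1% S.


Assume 100 g sample. Moles of each element:
  O: 49.9/16.0 = 3.119 mol
  S: 50.1/32.07 = 1.562 mol
Divide by smallest (1.562):
  O: 3.119/1.562 = 2.0
  S: 1.562/1.562 = 1.0
Empirical formula: SO2

SO2


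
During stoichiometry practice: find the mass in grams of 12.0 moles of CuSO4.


M(CuSO4) = 159.62 g/mol
mass = n × M = 12.0 × 159.62 = 1915.44 g

1915.44 g


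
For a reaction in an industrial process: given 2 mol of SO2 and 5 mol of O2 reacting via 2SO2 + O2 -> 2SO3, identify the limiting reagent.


Mole ratio available / coefficient:
  SO2: 2/2 = 1.000
  O2: 5/1 = 5.000
Smaller ratio is limiting.

SO2


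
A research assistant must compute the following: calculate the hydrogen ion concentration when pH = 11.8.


[H+] = 10^(-pH) = 10^(-11.8)
= 1.58×10^-12 M

1.58×10^-12 M


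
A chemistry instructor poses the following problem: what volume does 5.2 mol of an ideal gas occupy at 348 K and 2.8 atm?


PV = nRT  (R = 0.08206 L·atm/(mol·K))
V = nRT/P = 5.2×0.08206×348/2.8
= 53.034 L

53.034 L


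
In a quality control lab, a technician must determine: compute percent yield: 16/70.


% yield = actual/theoretical × 100
= 16/70 × 100
= 22.86%

22.86%


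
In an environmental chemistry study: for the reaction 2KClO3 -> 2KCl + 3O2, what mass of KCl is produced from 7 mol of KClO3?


Mole ratio KCl:KClO3 = 2:2
n(KCl) = 7 × 2/2 = 7.000 mol
mass = 7.000 × 74.55 = 521.85 g

521.85 g


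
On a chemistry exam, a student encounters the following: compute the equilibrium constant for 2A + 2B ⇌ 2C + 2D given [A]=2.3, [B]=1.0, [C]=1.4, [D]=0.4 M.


Kc = [C]^2[D]^2/([A]^2[B]^2)
= (1.4^2 × 0.4^2)/(2.3^2 × 1.0^2)
= 0.3136/5.29
= 0.05928

0.05928


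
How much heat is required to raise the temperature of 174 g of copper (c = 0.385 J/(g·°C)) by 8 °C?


q = mcΔT = 174 × 0.385 × 8
= 535.92 J

535.92 J


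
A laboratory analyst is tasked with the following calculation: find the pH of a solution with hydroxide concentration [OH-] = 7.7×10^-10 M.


pOH = -log10([OH-]) = -log10(7.7×10^-10)
= 10 - log10(7.7) = 9.11
pH = 14 - pOH = 14 - 9.11 = 4.89

4.89


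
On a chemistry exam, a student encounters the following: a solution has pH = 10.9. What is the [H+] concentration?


[H+] = 10^(-pH) = 10^(-10.9)
= 1.26×10^-11 M

1.26×10^-11 M


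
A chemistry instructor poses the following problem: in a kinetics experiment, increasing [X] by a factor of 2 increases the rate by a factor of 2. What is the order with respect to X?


rate ∝ [X]^n
2^n = 2 → n = 1
Order in X: 1

1


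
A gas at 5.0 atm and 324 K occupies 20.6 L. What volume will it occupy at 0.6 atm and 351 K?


P1V1/T1 = P2V2/T2
V2 = P1V1T2/(T1P2)
= 5.0×20.6×351/(324×0.6)
= 185.972 L

185.972 L


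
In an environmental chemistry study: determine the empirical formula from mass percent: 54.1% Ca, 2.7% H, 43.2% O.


Assume 100 g sample. Moles of each element:
  Ca: 54.1/40.08 = 1.35 mol
  H: 2.7/1.008 = 2.679 mol
  O: 43.2/16.0 = 2.7 mol
Divide by smallest (1.35):
  Ca: 1.35/1.35 = 1.0
  H: 2.679/1.35 = 1.98
  O: 2.7/1.35 = 2.0
Empirical formula: CaO2H2

CaO2H2


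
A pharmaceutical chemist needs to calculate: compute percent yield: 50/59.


% yield = actual/theoretical × 100
= 50/59 × 100
= 84.75%

84.75%


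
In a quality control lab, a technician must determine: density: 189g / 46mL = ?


ρ = mass/volume
= 189/46
= 4.109 g/mL

4.109 g/mL


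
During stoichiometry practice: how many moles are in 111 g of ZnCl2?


M(ZnCl2) = 136.28 g/mol
n = mass/M = 111/136.28 = 0.8145 mol

0.8145 mol


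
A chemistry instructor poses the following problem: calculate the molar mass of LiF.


M(LiF) = 1×6.94 + 1×19.0
= 6.94 + 19.0
= 25.94 g/mol

25.94 g/mol


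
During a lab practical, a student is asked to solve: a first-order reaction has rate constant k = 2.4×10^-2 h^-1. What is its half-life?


t½ = ln2/k = 0.693147/(2.4×10^-2 h^-1)
= 28.88 h

28.88 h


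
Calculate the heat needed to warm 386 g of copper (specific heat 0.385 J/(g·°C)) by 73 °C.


q = mcΔT = 386 × 0.385 × 73
= 10848.53 J

10848.53 J


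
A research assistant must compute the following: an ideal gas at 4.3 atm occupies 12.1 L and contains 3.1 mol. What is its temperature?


PV = nRT  (R = 0.08206 L·atm/(mol·K))
T = PV/(nR) = 4.3×12.1/(3.1×0.08206)
= 52.03/0.254386
= 204.53 K

204.53 K


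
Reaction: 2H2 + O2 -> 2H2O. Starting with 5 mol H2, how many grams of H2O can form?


Mole ratio H2O:H2 = 2:2
n(H2O) = 5 × 2/2 = 5.000 mol
mass = 5.000 × 18.02 = 90.1 g

90.1 g


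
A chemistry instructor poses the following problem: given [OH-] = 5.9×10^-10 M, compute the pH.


pOH = -log10([OH-]) = -log10(5.9×10^-10)
= 10 - log10(5.9) = 9.23
pH = 14 - pOH = 14 - 9.23 = 4.77

4.77


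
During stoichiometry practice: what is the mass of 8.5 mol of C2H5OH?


M(C2H5OH) = 46.07 g/mol
mass = n × M = 8.5 × 46.07 = 391.60 g

391.60 g


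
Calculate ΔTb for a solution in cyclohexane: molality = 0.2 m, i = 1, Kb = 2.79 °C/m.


ΔTb = Kb × m × i
= 2.79 × 0.2 × 1
= 0.558 °C

0.558 °C


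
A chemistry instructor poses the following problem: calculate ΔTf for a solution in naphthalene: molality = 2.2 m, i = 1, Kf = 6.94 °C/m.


ΔTf = Kf × m × i
= 6.94 × 2.2 × 1
= 15.268 °C

15.268 °C


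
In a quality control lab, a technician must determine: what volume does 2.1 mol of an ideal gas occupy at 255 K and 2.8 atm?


PV = nRT  (R = 0.08206 L·atm/(mol·K))
V = nRT/P = 2.1×0.08206×255/2.8
= 15.694 L

15.694 L


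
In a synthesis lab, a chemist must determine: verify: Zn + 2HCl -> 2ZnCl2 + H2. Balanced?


Equation: Zn + 2HCl -> 2ZnCl2 + H2
Check atoms: Cl: 2≠4, H: 2=2, Zn: 1≠2
Not balanced

No, not balanced


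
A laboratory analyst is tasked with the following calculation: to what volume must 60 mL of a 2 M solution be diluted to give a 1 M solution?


C1V1 = C2V2
2 × 60 = 1 × V2
V2 = 120/1 = 120.0 mL

120.0 mL


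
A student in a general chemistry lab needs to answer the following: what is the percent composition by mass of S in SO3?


M(SO3) = 1×32.07 + 3×16.0 = 80.07 g/mol
Mass of S = 1 × 32.07 = 32.07 g/mol
% S = 32.07/80.07 × 100 = 40.05%

40.05%


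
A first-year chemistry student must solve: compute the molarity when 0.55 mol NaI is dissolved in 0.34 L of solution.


M = n/V = 0.55/0.34 = 1.618 mol/L

1.618 M


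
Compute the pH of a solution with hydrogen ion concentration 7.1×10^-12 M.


pH = -log10([H+]) = -log10(7.1×10^-12)
= 12 - log10(7.1)
= 12 - 0.85
= 11.15

11.15


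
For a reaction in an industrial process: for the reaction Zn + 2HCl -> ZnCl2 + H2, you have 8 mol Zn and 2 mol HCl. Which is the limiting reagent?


Mole ratio available / coefficient:
  Zn: 8/1 = 8.000
  HCl: 2/2 = 1.000
Smaller ratio is limiting.

HCl


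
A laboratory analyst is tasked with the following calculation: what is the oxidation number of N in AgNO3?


(+1) + x + 3(-2) = 0, so x = +5
Oxidation number: +5

+5


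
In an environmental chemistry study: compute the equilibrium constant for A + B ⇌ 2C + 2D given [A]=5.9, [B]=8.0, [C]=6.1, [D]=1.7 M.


Kc = [C]^2[D]^2/([A][B])
= (6.1^2 × 1.7^2)/(5.9^1 × 8.0^1)
= 107.5369/47.2
= 2.278

2.278


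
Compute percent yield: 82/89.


% yield = actual/theoretical × 100
= 82/89 × 100
= 92.13%

92.13%


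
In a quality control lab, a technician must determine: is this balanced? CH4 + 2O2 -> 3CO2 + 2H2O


Equation: CH4 + 2O2 -> 3CO2 + 2H2O
Check atoms: C: 1≠3, H: 4=4, O: 4≠8
Not balanced

No, not balanced


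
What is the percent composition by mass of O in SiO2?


M(SiO2) = 1×28.09 + 2×16.0 = 60.09 g/mol
Mass of O = 2 × 16.0 = 32.00 g/mol
% O = 32.00/60.09 × 100 = 53.25%

53.25%


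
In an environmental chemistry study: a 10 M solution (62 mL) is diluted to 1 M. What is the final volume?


C1V1 = C2V2
10 × 62 = 1 × V2
V2 = 620/1 = 620.0 mL

620.0 mL


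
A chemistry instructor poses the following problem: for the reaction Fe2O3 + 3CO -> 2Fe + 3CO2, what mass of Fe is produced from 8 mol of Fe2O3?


Mole ratio Fe:Fe2O3 = 2:1
n(Fe) = 8 × 2/1 = 16.000 mol
mass = 16.000 × 55.85 = 893.6 g

893.6 g


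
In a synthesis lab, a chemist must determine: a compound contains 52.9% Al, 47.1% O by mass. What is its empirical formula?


Assume 100 g sample. Moles of each element:
  Al: 52.9/26.98 = 1.961 mol
  O: 47.1/16.0 = 2.944 mol
Divide by smallest (1.961):
  Al: 1.961/1.961 = 1.0
  O: 2.944/1.961 = 1.5
Multiply all ratios by 2 to obtain whole numbers.
Empirical formula: Al2O3

Al2O3


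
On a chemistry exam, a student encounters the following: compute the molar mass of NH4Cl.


M(NH4Cl) = 1×14.01 + 4×1.008 + 1×35.45
= 14.01 + 4.03 + 35.45
= 53.49 g/mol

53.49 g/mol


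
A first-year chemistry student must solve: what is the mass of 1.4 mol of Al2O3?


M(Al2O3) = 101.96 g/mol
mass = n × M = 1.4 × 101.96 = 142.74 g

142.74 g


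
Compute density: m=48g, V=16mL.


ρ = mass/volume
= 48/16
= 3.0 g/mL

3.0 g/mL


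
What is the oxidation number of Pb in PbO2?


x + 2(-2) = 0, so x = +4
Oxidation number: +4

+4


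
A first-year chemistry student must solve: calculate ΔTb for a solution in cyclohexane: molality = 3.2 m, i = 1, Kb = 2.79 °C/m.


ΔTb = Kb × m × i
= 2.79 × 3.2 × 1
= 8.928 °C

8.928 °C


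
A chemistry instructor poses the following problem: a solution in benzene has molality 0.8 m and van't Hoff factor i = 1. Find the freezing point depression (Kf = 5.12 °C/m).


ΔTf = Kf × m × i
= 5.12 × 0.8 × 1
= 4.096 °C

4.096 °C


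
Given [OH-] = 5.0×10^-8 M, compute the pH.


pOH = -log10([OH-]) = -log10(5.0×10^-8)
= 8 - log10(5.0) = 7.3
pH = 14 - pOH = 14 - 7.3 = 6.7

6.7


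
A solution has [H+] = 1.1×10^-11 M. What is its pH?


pH = -log10([H+]) = -log10(1.1×10^-11)
= 11 - log10(1.1)
= 11 - 0.04
= 10.96

10.96


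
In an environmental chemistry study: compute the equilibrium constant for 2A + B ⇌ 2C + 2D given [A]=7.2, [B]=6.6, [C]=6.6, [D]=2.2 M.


Kc = [C]^2[D]^2/([A]^2[B])
= (6.6^2 × 2.2^2)/(7.2^2 × 6.6^1)
= 210.8304/342.144
= 0.6162

0.6162


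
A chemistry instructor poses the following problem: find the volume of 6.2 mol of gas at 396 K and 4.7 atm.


PV = nRT  (R = 0.08206 L·atm/(mol·K))
V = nRT/P = 6.2×0.08206×396/4.7
= 42.867 L

42.867 L


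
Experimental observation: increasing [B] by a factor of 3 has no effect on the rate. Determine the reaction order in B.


rate ∝ [B]^n
rate ∝ [B]^0
Order in B: 0

0


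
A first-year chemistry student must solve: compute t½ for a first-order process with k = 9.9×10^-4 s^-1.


t½ = ln2/k = 0.693147/(9.9×10^-4 s^-1)
= 700.1 s

700.1 s


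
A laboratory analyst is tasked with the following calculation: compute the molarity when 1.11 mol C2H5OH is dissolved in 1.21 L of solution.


M = n/V = 1.11/1.21 = 0.917 mol/L

0.917 M


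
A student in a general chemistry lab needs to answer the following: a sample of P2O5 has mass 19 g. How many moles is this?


M(P2O5) = 141.94 g/mol
n = mass/M = 19/141.94 = 0.1339 mol

0.1339 mol


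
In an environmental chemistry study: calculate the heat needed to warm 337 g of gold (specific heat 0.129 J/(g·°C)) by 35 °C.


q = mcΔT = 337 × 0.129 × 35
= 1521.56 J

1521.56 J


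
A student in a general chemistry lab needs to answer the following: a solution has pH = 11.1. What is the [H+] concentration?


[H+] = 10^(-pH) = 10^(-11.1)
= 7.94×10^-12 M

7.94×10^-12 M


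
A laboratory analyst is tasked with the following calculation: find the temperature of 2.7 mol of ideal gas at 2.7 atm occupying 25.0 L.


PV = nRT  (R = 0.08206 L·atm/(mol·K))
T = PV/(nR) = 2.7×25.0/(2.7×0.08206)
= 67.50/0.221562
= 304.66 K

304.66 K


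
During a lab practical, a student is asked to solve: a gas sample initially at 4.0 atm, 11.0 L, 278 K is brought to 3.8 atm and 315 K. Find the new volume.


P1V1/T1 = P2V2/T2
V2 = P1V1T2/(T1P2)
= 4.0×11.0×315/(278×3.8)
= 13.12 L

13.12 L


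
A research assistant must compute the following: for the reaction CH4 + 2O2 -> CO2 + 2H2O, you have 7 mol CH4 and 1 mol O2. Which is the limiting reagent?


Mole ratio available / coefficient:
  CH4: 7/1 = 7.000
  O2: 1/2 = 0.500
Smaller ratio is limiting.

O2


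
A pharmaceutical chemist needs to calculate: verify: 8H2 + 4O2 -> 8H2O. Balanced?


Equation: 8H2 + 4O2 -> 8H2O
Check atoms: H: 16=16, O: 8=8
Balanced

Yes, balanced


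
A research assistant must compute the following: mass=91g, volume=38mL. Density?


ρ = mass/volume
= 91/38
= 2.395 g/mL

2.395 g/mL


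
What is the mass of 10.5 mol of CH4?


M(CH4) = 16.04 g/mol
mass = n × M = 10.5 × 16.04 = 168.42 g

168.42 g


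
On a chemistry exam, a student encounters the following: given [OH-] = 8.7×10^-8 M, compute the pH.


pOH = -log10([OH-]) = -log10(8.7×10^-8)
= 8 - log10(8.7) = 7.06
pH = 14 - pOH = 14 - 7.06 = 6.94

6.94


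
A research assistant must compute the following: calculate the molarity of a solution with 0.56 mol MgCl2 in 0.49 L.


M = n/V = 0.56/0.49 = 1.143 mol/L

1.143 M


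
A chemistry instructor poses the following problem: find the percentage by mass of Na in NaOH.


M(NaOH) = 1×22.99 + 1×16.0 + 1×1.008 = 39.998 g/mol
Mass of Na = 1 × 22.99 = 22.99 g/mol
% Na = 22.99/39.998 × 100 = 57.48%

57.48%


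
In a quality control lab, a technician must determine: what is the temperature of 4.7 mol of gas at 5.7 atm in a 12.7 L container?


PV = nRT  (R = 0.08206 L·atm/(mol·K))
T = PV/(nR) = 5.7×12.7/(4.7×0.08206)
= 72.39/0.385682
= 187.69 K

187.69 K


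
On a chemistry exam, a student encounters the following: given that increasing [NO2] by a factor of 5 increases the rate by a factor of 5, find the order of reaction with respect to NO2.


rate ∝ [NO2]^n
5^n = 5 → n = 1
Order in NO2: 1

1


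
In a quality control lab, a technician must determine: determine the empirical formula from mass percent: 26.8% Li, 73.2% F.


Assume 100 g sample. Moles of each element:
  Li: 26.8/6.94 = 3.862 mol
  F: 73.2/19.0 = 3.853 mol
Divide by smallest (3.853):
  Li: 3.862/3.853 = 1.0
  F: 3.853/3.853 = 1.0
Empirical formula: LiF

LiF


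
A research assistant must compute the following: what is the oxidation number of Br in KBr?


halide: -1
Oxidation number: -1

-1


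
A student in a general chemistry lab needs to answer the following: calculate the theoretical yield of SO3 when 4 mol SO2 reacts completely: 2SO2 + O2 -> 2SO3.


Mole ratio SO3:SO2 = 2:2
n(SO3) = 4 × 2/2 = 4.000 mol
mass = 4.000 × 80.07 = 320.28 g

320.28 g


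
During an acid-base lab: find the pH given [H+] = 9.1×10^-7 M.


pH = -log10([H+]) = -log10(9.1×10^-7)
= 7 - log10(9.1)
= 7 - 0.96
= 6.04

6.04


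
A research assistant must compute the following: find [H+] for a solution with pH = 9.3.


[H+] = 10^(-pH) = 10^(-9.3)
= 5.01×10^-10 M

5.01×10^-10 M


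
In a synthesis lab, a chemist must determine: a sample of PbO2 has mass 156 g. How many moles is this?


M(PbO2) = 239.2 g/mol
n = mass/M = 156/239.2 = 0.6522 mol

0.6522 mol


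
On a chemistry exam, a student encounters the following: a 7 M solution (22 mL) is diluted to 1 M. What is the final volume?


C1V1 = C2V2
7 × 22 = 1 × V2
V2 = 154/1 = 154.0 mL

154.0 mL


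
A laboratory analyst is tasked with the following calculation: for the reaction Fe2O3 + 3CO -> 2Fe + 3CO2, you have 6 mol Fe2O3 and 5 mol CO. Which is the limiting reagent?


Mole ratio available / coefficient:
  Fe2O3: 6/1 = 6.000
  CO: 5/3 = 1.667
Smaller ratio is limiting.

CO


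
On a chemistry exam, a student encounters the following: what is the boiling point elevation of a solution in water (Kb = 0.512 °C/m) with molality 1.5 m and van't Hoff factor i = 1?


ΔTb = Kb × m × i
= 0.512 × 1.5 × 1
= 0.768 °C

0.768 °C


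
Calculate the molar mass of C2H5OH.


M(C2H5OH) = 2×12.01 + 6×1.008 + 1×16.0
= 24.02 + 6.05 + 16.0
= 46.07 g/mol

46.07 g/mol


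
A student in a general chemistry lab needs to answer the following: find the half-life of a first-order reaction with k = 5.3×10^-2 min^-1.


t½ = ln2/k = 0.693147/(5.3×10^-2 min^-1)
= 13.08 min

13.08 min


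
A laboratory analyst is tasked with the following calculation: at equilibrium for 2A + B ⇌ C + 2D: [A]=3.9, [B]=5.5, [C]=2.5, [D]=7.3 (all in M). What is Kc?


Kc = [C][D]^2/([A]^2[B])
= (2.5^1 × 7.3^2)/(3.9^2 × 5.5^1)
= 133.225/83.655
= 1.593

1.593


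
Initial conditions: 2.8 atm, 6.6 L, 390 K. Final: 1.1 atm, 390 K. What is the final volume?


P1V1/T1 = P2V2/T2
V2 = P1V1T2/(T1P2)
= 2.8×6.6×390/(390×1.1)
= 16.8 L

16.8 L


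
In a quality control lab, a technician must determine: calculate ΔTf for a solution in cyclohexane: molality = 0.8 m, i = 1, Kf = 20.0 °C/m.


ΔTf = Kf × m × i
= 20.0 × 0.8 × 1
= 16.0 °C

16.0 °C


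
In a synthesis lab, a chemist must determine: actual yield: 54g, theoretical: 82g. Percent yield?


% yield = actual/theoretical × 100
= 54/82 × 100
= 65.85%

65.85%


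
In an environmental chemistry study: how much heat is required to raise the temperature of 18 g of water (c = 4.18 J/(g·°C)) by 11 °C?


q = mcΔT = 18 × 4.18 × 11
= 827.64 J

827.64 J


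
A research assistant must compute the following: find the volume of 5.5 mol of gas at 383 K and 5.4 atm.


PV = nRT  (R = 0.08206 L·atm/(mol·K))
V = nRT/P = 5.5×0.08206×383/5.4
= 32.011 L

32.011 L


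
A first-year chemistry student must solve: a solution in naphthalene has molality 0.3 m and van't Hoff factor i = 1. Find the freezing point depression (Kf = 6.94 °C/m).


ΔTf = Kf × m × i
= 6.94 × 0.3 × 1
= 2.082 °C

2.082 °C


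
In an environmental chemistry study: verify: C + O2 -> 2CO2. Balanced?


Equation: C + O2 -> 2CO2
Check atoms: C: 1≠2, O: 2≠4
Not balanced

No, not balanced


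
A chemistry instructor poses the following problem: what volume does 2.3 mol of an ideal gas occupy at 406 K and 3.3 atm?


PV = nRT  (R = 0.08206 L·atm/(mol·K))
V = nRT/P = 2.3×0.08206×406/3.3
= 23.22 L

23.22 L


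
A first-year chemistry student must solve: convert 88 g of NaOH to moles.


M(NaOH) = 40.0 g/mol
n = mass/M = 88/40.0 = 2.2 mol

2.2 mol


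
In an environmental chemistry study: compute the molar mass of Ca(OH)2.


M(Ca(OH)2) = 1×40.08 + 2×16.0 + 2×1.008
= 40.08 + 32.0 + 2.02
= 74.1 g/mol

74.1 g/mol


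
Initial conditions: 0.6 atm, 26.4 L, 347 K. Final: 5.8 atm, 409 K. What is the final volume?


P1V1/T1 = P2V2/T2
V2 = P1V1T2/(T1P2)
= 0.6×26.4×409/(347×5.8)
= 3.219 L

3.219 L


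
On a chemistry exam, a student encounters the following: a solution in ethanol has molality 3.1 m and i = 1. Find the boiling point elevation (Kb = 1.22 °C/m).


ΔTb = Kb × m × i
= 1.22 × 3.1 × 1
= 3.782 °C

3.782 °C


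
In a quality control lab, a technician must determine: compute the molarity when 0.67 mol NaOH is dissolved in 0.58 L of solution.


M = n/V = 0.67/0.58 = 1.155 mol/L

1.155 M


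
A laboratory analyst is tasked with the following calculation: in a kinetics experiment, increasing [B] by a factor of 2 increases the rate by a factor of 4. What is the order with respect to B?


rate ∝ [B]^n
2^n = 4 → n = 2
Order in B: 2

2


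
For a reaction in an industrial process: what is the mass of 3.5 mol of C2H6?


M(C2H6) = 30.07 g/mol
mass = n × M = 3.5 × 30.07 = 105.25 g

105.25 g


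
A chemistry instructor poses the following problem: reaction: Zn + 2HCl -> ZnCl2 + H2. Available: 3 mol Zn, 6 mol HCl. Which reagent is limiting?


Mole ratio available / coefficient:
  Zn: 3/1 = 3.000
  HCl: 6/2 = 3.000
Smaller ratio is limiting.

neither (stoichiometric); Zn and HCl are fully consumed


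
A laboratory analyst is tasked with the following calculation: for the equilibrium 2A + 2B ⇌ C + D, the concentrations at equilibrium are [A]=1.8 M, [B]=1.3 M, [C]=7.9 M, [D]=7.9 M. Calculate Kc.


Kc = [C][D]/([A]^2[B]^2)
= (7.9^1 × 7.9^1)/(1.8^2 × 1.3^2)
= 62.41/5.4756
= 11.40

11.40


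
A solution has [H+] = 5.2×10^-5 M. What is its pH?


pH = -log10([H+]) = -log10(5.2×10^-5)
= 5 - log10(5.2)
= 5 - 0.72
= 4.28

4.28


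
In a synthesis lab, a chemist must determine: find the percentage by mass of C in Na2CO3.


M(Na2CO3) = 2×22.99 + 1×12.01 + 3×16.0 = 105.99 g/mol
Mass of C = 1 × 12.01 = 12.01 g/mol
% C = 12.01/105.99 × 100 = 11.33%

11.33%


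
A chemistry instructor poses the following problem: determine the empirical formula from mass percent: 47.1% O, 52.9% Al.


Assume 100 g sample. Moles of each element:
  O: 47.1/16.0 = 2.944 mol
  Al: 52.9/26.98 = 1.961 mol
Divide by smallest (1.961):
  O: 2.944/1.961 = 1.5
  Al: 1.961/1.961 = 1.0
Multiply all ratios by 2 to obtain whole numbers.
Empirical formula: Al2O3

Al2O3


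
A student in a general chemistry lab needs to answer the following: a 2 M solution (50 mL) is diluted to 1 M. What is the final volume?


C1V1 = C2V2
2 × 50 = 1 × V2
V2 = 100/1 = 100.0 mL

100.0 mL


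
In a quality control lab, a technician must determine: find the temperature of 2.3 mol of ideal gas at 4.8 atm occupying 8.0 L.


PV = nRT  (R = 0.08206 L·atm/(mol·K))
T = PV/(nR) = 4.8×8.0/(2.3×0.08206)
= 38.40/0.188738
= 203.46 K

203.46 K


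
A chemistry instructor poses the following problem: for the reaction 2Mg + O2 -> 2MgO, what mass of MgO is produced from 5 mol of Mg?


Mole ratio MgO:Mg = 2:2
n(MgO) = 5 × 2/2 = 5.000 mol
mass = 5.000 × 40.31 = 201.55 g

201.55 g


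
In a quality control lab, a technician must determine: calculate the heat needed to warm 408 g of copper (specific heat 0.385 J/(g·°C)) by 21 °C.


q = mcΔT = 408 × 0.385 × 21
= 3298.68 J

3298.68 J


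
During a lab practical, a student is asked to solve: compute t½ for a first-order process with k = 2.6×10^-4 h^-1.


t½ = ln2/k = 0.693147/(2.6×10^-4 h^-1)
= 2666 h

2666 h


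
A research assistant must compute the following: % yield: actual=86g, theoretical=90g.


% yield = actual/theoretical × 100
= 86/90 × 100
= 95.56%

95.56%


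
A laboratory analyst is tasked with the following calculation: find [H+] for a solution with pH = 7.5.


[H+] = 10^(-pH) = 10^(-7.5)
= 3.16×10^-8 M

3.16×10^-8 M


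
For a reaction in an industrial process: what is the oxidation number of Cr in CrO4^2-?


x + 4(-2) = -2, so x = +6
Oxidation number: +6

+6


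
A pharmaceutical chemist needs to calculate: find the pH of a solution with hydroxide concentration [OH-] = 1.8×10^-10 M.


pOH = -log10([OH-]) = -log10(1.8×10^-10)
= 10 - log10(1.8) = 9.74
pH = 14 - pOH = 14 - 9.74 = 4.26

4.26


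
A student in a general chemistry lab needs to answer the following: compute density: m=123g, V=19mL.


ρ = mass/volume
= 123/19
= 6.474 g/mL

6.474 g/mL


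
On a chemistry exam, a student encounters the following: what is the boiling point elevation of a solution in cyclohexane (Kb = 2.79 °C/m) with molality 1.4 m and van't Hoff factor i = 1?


ΔTb = Kb × m × i
= 2.79 × 1.4 × 1
= 3.906 °C

3.906 °C


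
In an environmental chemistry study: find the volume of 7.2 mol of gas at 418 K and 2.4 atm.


PV = nRT  (R = 0.08206 L·atm/(mol·K))
V = nRT/P = 7.2×0.08206×418/2.4
= 102.903 L

102.903 L


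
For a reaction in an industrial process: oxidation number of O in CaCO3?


O is usually -2
Oxidation number: -2

-2


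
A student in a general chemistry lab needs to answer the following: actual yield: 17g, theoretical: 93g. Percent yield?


% yield = actual/theoretical × 100
= 17/93 × 100
= 18.28%

18.28%


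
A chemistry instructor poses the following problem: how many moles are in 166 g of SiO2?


M(SiO2) = 60.09 g/mol
n = mass/M = 166/60.09 = 2.7625 mol

2.7625 mol


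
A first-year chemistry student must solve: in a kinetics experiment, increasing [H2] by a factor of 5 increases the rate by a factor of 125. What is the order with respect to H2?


rate ∝ [H2]^n
5^n = 125 → n = 3
Order in H2: 3

3


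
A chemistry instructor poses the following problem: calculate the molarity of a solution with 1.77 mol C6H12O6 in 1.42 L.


M = n/V = 1.77/1.42 = 1.246 mol/L

1.246 M


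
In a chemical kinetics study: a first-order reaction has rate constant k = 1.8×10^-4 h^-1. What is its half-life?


t½ = ln2/k = 0.693147/(1.8×10^-4 h^-1)
= 3851 h

3851 h
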